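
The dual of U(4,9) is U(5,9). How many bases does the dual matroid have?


The dual of U(r,n) is U(n-r, n) = U(5,9).
Bases of U(5,9) are all (5)-element subsets.
|B(M*)| = C(9,5) = 9! / (5! * 4!) = 126.

126


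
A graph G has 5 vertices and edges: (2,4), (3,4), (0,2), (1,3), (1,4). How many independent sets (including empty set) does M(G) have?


An independent set in a graphic matroid is an acyclic edge subset.
G has 5 vertices and 5 edges.
Enumerate all 2^5 = 32 subsets, checking for acyclicity.
Total independent sets = 28.

28


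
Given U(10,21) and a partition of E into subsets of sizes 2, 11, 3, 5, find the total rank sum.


r(Ai) = min(|Ai|, 10) for each part.
Sum = min(2,10) + min(11,10) + min(3,10) + min(5,10)
    = 2 + 10 + 3 + 5
    = 20.

20


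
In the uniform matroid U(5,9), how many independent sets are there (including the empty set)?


Independent sets of U(5,9) are all subsets of size <= 5.
Count = (9 choose 0) + (9 choose 1) + (9 choose 2) + (9 choose 3) + (9 choose 4) + (9 choose 5)
     = 1 + 9 + 36 + 84 + 126 + 126
     = 382.

382


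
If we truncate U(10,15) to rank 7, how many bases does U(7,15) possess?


Truncating U(10,15) to rank 7 gives U(7,15).
Bases of U(7,15) are all 7-element subsets of 15 elements.
Number of bases = (15 choose 7) = 6435.

6435


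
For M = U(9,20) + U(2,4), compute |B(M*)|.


(M1+M2)* = M1* + M2*.
M1* = U(11,20), bases: C(20,11) = 167960.
M2* = U(2,4), bases: C(4,2) = 6.
|B(M*)| = 167960 * 6 = 1007760.

1007760


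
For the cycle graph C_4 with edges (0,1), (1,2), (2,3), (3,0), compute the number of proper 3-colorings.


P(C_4, k) = (k-1)^4 + (-1)^4*(k-1).
P(3) = (2)^4 + 2
= 16 + 2 = 18.

18


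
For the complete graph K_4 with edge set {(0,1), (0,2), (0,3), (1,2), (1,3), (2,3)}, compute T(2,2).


T(K_4; x,y) = x^3 + 3x^2 + 4xy + 2x + y^3 + 3y^2 + 2y.
Substituting x=2, y=2:
= 8 + 12 + 16 + 4 + 8 + 12 + 4
= 64.

64


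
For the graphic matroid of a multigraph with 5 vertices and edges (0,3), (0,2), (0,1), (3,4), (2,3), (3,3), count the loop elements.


In a graphic matroid, a loop is a self-loop edge (u,u) with rank 0.
Examining all 6 edges for self-loops...
Self-loops found: (3,3)
Number of loops = 1.

1


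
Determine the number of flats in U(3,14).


Flats of U(3,14): every subset of size < 3 is a flat, plus E itself.
Count = (14 choose 0) + (14 choose 1) + (14 choose 2) + 1
     = 1 + 14 + 91 + 1
     = 107.

107


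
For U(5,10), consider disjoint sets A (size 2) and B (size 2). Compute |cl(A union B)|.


|A union B| = 2 + 2 = 4 (disjoint).
In U(5,10), cl(S) = S if |S| < 5, else cl(S) = E.
Since 4 < 5, cl(A union B) = A union B.
|cl(A union B)| = 4.

4


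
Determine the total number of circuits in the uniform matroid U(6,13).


In U(6,13), circuits are the (7)-element subsets.
Any set of 7 elements is dependent, and removing any one element gives
an independent set of size 6, so it is a minimal dependent set.
Number of circuits = C(13,7) = 13! / (7! * 6!) = 1716.

1716


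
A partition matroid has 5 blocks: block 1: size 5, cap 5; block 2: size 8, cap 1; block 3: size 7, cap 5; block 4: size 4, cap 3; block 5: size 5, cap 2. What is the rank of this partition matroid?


Rank of a partition matroid = sum of min(|Si|, ci) for each block.
= min(5,5) + min(8,1) + min(7,5) + min(4,3) + min(5,2)
= 5 + 1 + 5 + 3 + 2
= 16.

16


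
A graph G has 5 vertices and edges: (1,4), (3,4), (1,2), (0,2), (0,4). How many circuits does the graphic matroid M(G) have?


A circuit in a graphic matroid = edge set of a simple cycle.
G has 5 vertices and 5 edges.
Enumerating all minimal edge subsets forming cycles...
Total circuits found: 1.

1


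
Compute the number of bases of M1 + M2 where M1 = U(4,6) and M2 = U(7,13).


Bases of a direct sum M1 + M2: |B| = |B(M1)| * |B(M2)|.
|B(U(4,6))| = C(6,4) = 15.
|B(U(7,13))| = C(13,7) = 1716.
Total bases = 15 * 1716 = 25740.

25740


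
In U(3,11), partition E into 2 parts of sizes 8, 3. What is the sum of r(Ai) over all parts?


r(Ai) = min(|Ai|, 3) for each part.
Sum = min(8,3) + min(3,3)
    = 3 + 3
    = 6.

6


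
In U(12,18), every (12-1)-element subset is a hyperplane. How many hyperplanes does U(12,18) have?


Hyperplanes of U(12,18) are flats of rank 11.
In a uniform matroid, these are exactly the (11)-element subsets.
Count = C(18,11) = 31824.

31824


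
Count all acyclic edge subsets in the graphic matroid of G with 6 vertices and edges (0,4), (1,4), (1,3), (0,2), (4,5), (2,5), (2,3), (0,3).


An independent set in a graphic matroid is an acyclic edge subset.
G has 6 vertices and 8 edges.
Enumerate all 2^8 = 256 subsets, checking for acyclicity.
Total independent sets = 190.

190


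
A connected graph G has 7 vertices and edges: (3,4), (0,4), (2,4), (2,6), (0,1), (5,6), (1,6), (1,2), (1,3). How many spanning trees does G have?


By Kirchhoff's matrix tree theorem, the number of spanning trees equals
the determinant of any cofactor of the Laplacian matrix L.
G has 7 vertices and 9 edges.
Computing the (6 x 6) cofactor determinant gives 32.

32


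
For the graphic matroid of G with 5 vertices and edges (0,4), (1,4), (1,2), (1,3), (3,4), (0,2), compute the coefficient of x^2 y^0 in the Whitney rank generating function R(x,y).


R(x,y) = sum over A in 2^E of x^(r(E)-r(A)) * y^(|A|-r(A)).
G has 5 vertices, 6 edges. r(E) = 4.
Enumerate all 2^6 = 64 subsets.
Count subsets with r(E)-r(A)=2 and |A|-r(A)=0: 15.

15


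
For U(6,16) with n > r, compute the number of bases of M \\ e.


Deleting e from U(6,16) gives U(6,15) since n > r.
Bases of U(6,15) = C(15,6) = 5005.

5005


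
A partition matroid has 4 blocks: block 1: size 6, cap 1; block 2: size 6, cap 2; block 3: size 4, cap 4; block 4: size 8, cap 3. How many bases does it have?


A basis picks exactly ci elements from block i.
Number of bases = product of C(|Si|, ci).
= C(6,1) * C(6,2) * C(4,4) * C(8,3)
= 6 * 15 * 1 * 56
= 5040.

5040


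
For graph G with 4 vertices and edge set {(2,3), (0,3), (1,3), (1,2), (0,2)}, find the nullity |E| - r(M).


Cycle rank (nullity) = |E| - r(M) = |E| - (|V| - c).
|E| = 5, |V| = 4, c = 1.
Nullity = 5 - (4 - 1) = 5 - 3 = 2.

2


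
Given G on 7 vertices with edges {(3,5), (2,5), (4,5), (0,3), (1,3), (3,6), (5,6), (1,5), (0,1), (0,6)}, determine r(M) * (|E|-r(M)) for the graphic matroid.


r(M) = |V| - c = 7 - 1 = 6.
nullity = |E| - r(M) = 10 - 6 = 4.
Product = 6 * 4 = 24.

24


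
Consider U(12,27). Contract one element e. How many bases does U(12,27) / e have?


Contracting e from U(12,27) gives U(11,26).
Bases of U(11,26) = (26 choose 11) = 7726160.

7726160


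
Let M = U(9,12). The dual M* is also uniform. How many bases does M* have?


The dual of U(r,n) is U(n-r, n) = U(3,12).
Bases of U(3,12) are all (3)-element subsets.
|B(M*)| = C(12,3) = (12 * 11 * 10) / (1 * 2 * 3) = 220.

220


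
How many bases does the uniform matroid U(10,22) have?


Bases of U(10,22) are all 10-element subsets of the 22-element ground set.
Number of bases = C(22,10).
C(22,10) = 646646.

646646


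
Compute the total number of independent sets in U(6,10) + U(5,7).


For a direct sum, |I(M1+M2)| = |I(M1)| * |I(M2)|.
|I(U(6,10))| = sum C(10,k) for k=0..6 = 848.
|I(U(5,7))| = sum C(7,k) for k=0..5 = 120.
Total = 848 * 120 = 101760.

101760


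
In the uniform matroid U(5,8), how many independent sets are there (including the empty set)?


Independent sets of U(5,8) are all subsets of size <= 5.
Count = C(8,0) + C(8,1) + C(8,2) + C(8,3) + C(8,4) + C(8,5)
     = 1 + 8 + 28 + 56 + 70 + 56
     = 219.

219


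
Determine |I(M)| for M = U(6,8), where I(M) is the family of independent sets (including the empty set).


Independent sets of U(6,8) are all subsets of size <= 6.
Count = C(8,0) + C(8,1) + C(8,2) + C(8,3) + C(8,4) + C(8,5) + C(8,6)
     = 1 + 8 + 28 + 56 + 70 + 56 + 28
     = 247.

247


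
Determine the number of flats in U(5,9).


Flats of U(5,9): every subset of size < 5 is a flat, plus E itself.
Count = C(9,0) + C(9,1) + C(9,2) + C(9,3) + C(9,4) + 1
     = 1 + 9 + 36 + 84 + 126 + 1
     = 257.

257


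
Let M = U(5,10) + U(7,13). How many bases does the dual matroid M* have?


(M1+M2)* = M1* + M2*.
M1* = U(5,10), bases: C(10,5) = 252.
M2* = U(6,13), bases: C(13,6) = 1716.
|B(M*)| = 252 * 1716 = 432432.

432432


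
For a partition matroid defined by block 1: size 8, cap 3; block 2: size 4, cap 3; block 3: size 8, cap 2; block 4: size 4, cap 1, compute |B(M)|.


A basis picks exactly ci elements from block i.
Number of bases = product of C(|Si|, ci).
= C(8,3) * C(4,3) * C(8,2) * C(4,1)
= 56 * 4 * 28 * 4
= 25088.

25088


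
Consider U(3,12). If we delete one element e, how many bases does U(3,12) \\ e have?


Deleting e from U(3,12) gives U(3,11) since n > r.
Bases of U(3,11) = (11 choose 3) = 165.

165


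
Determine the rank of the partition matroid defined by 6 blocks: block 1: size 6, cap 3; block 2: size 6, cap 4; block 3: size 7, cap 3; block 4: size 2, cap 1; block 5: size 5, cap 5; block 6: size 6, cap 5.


Rank of a partition matroid = sum of min(|Si|, ci) for each block.
= min(6,3) + min(6,4) + min(7,3) + min(2,1) + min(5,5) + min(6,5)
= 3 + 4 + 3 + 1 + 5 + 5
= 21.

21


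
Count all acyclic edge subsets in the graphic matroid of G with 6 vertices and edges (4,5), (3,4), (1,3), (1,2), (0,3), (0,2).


An independent set in a graphic matroid is an acyclic edge subset.
G has 6 vertices and 6 edges.
Enumerate all 2^6 = 64 subsets, checking for acyclicity.
Total independent sets = 60.

60


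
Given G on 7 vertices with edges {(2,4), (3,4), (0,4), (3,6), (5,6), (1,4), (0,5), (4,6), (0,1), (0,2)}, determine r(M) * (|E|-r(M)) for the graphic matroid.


r(M) = |V| - c = 7 - 1 = 6.
nullity = |E| - r(M) = 10 - 6 = 4.
Product = 6 * 4 = 24.

24


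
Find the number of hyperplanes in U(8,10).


Hyperplanes of U(8,10) are flats of rank 7.
In a uniform matroid, these are exactly the (7)-element subsets.
Count = (10 choose 7) = 120.

120


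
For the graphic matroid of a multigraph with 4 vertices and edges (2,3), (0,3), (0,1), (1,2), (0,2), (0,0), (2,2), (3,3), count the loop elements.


In a graphic matroid, a loop is a self-loop edge (u,u) with rank 0.
Examining all 8 edges for self-loops...
Self-loops found: (0,0), (2,2), (3,3)
Number of loops = 3.

3


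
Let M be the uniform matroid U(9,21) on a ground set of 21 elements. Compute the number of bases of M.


Bases of U(9,21) are all 9-element subsets of the 21-element ground set.
Number of bases = C(21,9).
C(21,9) = 21! / (9! * 12!) = 293930.

293930


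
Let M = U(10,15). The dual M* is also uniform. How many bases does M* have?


The dual of U(r,n) is U(n-r, n) = U(5,15).
Bases of U(5,15) are all (5)-element subsets.
|B(M*)| = C(15,5) = 15! / (5! * 10!) = 3003.

3003


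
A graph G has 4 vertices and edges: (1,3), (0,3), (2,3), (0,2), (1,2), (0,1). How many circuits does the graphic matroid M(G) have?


A circuit in a graphic matroid = edge set of a simple cycle.
G has 4 vertices and 6 edges.
Enumerating all minimal edge subsets forming cycles...
Total circuits found: 7.

7


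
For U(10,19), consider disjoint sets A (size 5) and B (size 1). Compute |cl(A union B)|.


|A union B| = 5 + 1 = 6 (disjoint).
In U(10,19), cl(S) = S if |S| < 10, else cl(S) = E.
Since 6 < 10, cl(A union B) = A union B.
|cl(A union B)| = 6.

6


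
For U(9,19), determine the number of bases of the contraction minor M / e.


Contracting e from U(9,19) gives U(8,18).
Bases of U(8,18) = C(18,8) = 18! / (8! * 10!) = 43758.

43758


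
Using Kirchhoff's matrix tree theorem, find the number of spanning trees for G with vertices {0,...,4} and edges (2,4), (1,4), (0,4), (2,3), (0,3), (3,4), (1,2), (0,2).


By Kirchhoff's matrix tree theorem, the number of spanning trees equals
the determinant of any cofactor of the Laplacian matrix L.
G has 5 vertices and 8 edges.
Computing the (4 x 4) cofactor determinant gives 40.

40


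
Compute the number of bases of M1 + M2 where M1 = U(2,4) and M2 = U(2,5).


Bases of a direct sum M1 + M2: |B| = |B(M1)| * |B(M2)|.
|B(U(2,4))| = C(4,2) = 6.
|B(U(2,5))| = C(5,2) = 10.
Total bases = 6 * 10 = 60.

60


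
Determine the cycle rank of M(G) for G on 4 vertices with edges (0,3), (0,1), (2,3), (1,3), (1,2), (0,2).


Cycle rank (nullity) = |E| - r(M) = |E| - (|V| - c).
|E| = 6, |V| = 4, c = 1.
Nullity = 6 - (4 - 1) = 6 - 3 = 3.

3


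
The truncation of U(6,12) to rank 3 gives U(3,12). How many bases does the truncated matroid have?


Truncating U(6,12) to rank 3 gives U(3,12).
Bases of U(3,12) are all 3-element subsets of 12 elements.
Number of bases = (12 choose 3) = 220.

220


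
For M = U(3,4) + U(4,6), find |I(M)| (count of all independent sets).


For a direct sum, |I(M1+M2)| = |I(M1)| * |I(M2)|.
|I(U(3,4))| = sum C(4,k) for k=0..3 = 15.
|I(U(4,6))| = sum C(6,k) for k=0..4 = 57.
Total = 15 * 57 = 855.

855


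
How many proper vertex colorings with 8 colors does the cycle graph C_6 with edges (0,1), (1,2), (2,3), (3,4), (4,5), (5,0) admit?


P(C_6, k) = (k-1)^6 + (-1)^6*(k-1).
P(8) = (7)^6 + 7
= 117649 + 7 = 117656.

117656


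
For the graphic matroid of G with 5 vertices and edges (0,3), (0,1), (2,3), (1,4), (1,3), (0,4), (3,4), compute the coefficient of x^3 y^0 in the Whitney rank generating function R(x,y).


R(x,y) = sum over A in 2^E of x^(r(E)-r(A)) * y^(|A|-r(A)).
G has 5 vertices, 7 edges. r(E) = 4.
Enumerate all 2^7 = 128 subsets.
Count subsets with r(E)-r(A)=3 and |A|-r(A)=0: 7.

7


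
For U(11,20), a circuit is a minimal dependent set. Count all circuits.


In U(11,20), circuits are the (12)-element subsets.
Any set of 12 elements is dependent, and removing any one element gives
an independent set of size 11, so it is a minimal dependent set.
Number of circuits = C(20,12) = 125970.

125970


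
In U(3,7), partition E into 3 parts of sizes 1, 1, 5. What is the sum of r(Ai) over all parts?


r(Ai) = min(|Ai|, 3) for each part.
Sum = min(1,3) + min(1,3) + min(5,3)
    = 1 + 1 + 3
    = 5.

5


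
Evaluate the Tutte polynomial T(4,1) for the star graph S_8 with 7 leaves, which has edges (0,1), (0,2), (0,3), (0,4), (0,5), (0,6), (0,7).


A star on 8 vertices is a tree with 7 edges.
T(x,y) = x^(7) for any tree.
T(4,1) = 4^7 = 16384.

16384


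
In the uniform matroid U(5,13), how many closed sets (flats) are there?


Flats of U(5,13): every subset of size < 5 is a flat, plus E itself.
Count = C(13,0) + C(13,1) + C(13,2) + C(13,3) + C(13,4) + 1
     = 1 + 13 + 78 + 286 + 715 + 1
     = 1094.

1094


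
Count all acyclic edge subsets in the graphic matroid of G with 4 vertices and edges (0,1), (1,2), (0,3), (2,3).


An independent set in a graphic matroid is an acyclic edge subset.
G has 4 vertices and 4 edges.
Enumerate all 2^4 = 16 subsets, checking for acyclicity.
Total independent sets = 15.

15


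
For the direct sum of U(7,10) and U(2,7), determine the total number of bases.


Bases of a direct sum M1 + M2: |B| = |B(M1)| * |B(M2)|.
|B(U(7,10))| = C(10,7) = 120.
|B(U(2,7))| = C(7,2) = 21.
Total bases = 120 * 21 = 2520.

2520


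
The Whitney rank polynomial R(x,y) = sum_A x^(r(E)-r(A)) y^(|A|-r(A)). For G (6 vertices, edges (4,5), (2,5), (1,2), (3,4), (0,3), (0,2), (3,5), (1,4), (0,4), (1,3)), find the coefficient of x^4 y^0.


R(x,y) = sum over A in 2^E of x^(r(E)-r(A)) * y^(|A|-r(A)).
G has 6 vertices, 10 edges. r(E) = 5.
Enumerate all 2^10 = 1024 subsets.
Count subsets with r(E)-r(A)=4 and |A|-r(A)=0: 10.

10


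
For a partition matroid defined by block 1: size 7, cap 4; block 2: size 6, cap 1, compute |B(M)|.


A basis picks exactly ci elements from block i.
Number of bases = product of C(|Si|, ci).
= C(7,4) * C(6,1)
= 35 * 6
= 210.

210


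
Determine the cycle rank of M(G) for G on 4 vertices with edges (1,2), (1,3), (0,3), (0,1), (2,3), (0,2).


Cycle rank (nullity) = |E| - r(M) = |E| - (|V| - c).
|E| = 6, |V| = 4, c = 1.
Nullity = 6 - (4 - 1) = 6 - 3 = 3.

3


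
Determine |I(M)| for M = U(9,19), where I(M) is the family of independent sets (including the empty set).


Independent sets of U(9,19) are all subsets of size <= 9.
Count = C(19,0) + C(19,1) + C(19,2) + C(19,3) + C(19,4) + C(19,5) + C(19,6) + C(19,7) + C(19,8) + C(19,9)
     = 1 + 19 + 171 + 969 + 3876 + 11628 + 27132 + 50388 + 75582 + 92378
     = 262144.

262144


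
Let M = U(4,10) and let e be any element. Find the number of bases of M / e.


Contracting e from U(4,10) gives U(3,9).
Bases of U(3,9) = C(9,3) = (9 * 8 * 7) / (1 * 2 * 3) = 84.

84


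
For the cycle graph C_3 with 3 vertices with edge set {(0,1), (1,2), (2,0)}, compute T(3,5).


T(C_3; x,y) = x + x^2 + ... + x^(2) + y.
T(3,5) = 3^1 + 3^2 + 5
= 3 + 9 + 5
= 17.

17


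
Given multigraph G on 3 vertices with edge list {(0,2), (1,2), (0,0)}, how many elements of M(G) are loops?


In a graphic matroid, a loop is a self-loop edge (u,u) with rank 0.
Examining all 3 edges for self-loops...
Self-loops found: (0,0)
Number of loops = 1.

1


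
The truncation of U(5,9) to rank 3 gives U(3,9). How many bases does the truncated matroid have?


Truncating U(5,9) to rank 3 gives U(3,9).
Bases of U(3,9) are all 3-element subsets of 9 elements.
Number of bases = C(9,3) = 9! / (3! * 6!) = 84.

84


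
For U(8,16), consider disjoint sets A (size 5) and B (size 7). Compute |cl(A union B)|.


|A union B| = 5 + 7 = 12 (disjoint).
In U(8,16), cl(S) = S if |S| < 8, else cl(S) = E.
Since 12 >= 8, cl(A union B) = E.
|cl(A union B)| = 16.

16


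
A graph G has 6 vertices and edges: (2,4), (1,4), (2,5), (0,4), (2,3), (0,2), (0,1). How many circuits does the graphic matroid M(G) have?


A circuit in a graphic matroid = edge set of a simple cycle.
G has 6 vertices and 7 edges.
Enumerating all minimal edge subsets forming cycles...
Total circuits found: 3.

3


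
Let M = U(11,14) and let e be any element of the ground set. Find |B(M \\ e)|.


Deleting e from U(11,14) gives U(11,13) since n > r.
Bases of U(11,13) = C(13,11) = 78.

78


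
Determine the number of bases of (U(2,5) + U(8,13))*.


(M1+M2)* = M1* + M2*.
M1* = U(3,5), bases: C(5,3) = 10.
M2* = U(5,13), bases: C(13,5) = 1287.
|B(M*)| = 10 * 1287 = 12870.

12870


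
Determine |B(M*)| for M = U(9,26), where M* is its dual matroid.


The dual of U(r,n) is U(n-r, n) = U(17,26).
Bases of U(17,26) are all (17)-element subsets.
|B(M*)| = C(26,17) = 26! / (17! * 9!) = 3124550.

3124550


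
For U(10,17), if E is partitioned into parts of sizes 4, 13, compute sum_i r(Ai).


r(Ai) = min(|Ai|, 10) for each part.
Sum = min(4,10) + min(13,10)
    = 4 + 10
    = 14.

14


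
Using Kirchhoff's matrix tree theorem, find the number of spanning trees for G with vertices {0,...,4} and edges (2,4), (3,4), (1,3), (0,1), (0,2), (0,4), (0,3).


By Kirchhoff's matrix tree theorem, the number of spanning trees equals
the determinant of any cofactor of the Laplacian matrix L.
G has 5 vertices and 7 edges.
Computing the (4 x 4) cofactor determinant gives 21.

21


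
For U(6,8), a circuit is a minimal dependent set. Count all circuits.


In U(6,8), circuits are the (7)-element subsets.
Any set of 7 elements is dependent, and removing any one element gives
an independent set of size 6, so it is a minimal dependent set.
Number of circuits = (8 choose 7) = 8.

8


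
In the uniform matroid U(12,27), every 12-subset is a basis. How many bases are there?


Bases of U(12,27) are all 12-element subsets of the 27-element ground set.
Number of bases = C(27,12).
C(27,12) = 17383860.

17383860


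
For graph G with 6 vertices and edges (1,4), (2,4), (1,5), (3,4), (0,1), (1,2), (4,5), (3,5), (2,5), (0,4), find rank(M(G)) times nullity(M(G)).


r(M) = |V| - c = 6 - 1 = 5.
nullity = |E| - r(M) = 10 - 5 = 5.
Product = 5 * 5 = 25.

25


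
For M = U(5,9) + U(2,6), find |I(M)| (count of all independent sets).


For a direct sum, |I(M1+M2)| = |I(M1)| * |I(M2)|.
|I(U(5,9))| = sum C(9,k) for k=0..5 = 382.
|I(U(2,6))| = sum C(6,k) for k=0..2 = 22.
Total = 382 * 22 = 8404.

8404


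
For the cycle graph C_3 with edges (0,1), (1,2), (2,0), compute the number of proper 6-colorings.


P(C_3, k) = (k-1)^3 + (-1)^3*(k-1).
P(6) = (5)^3 - 5
= 125 - 5 = 120.

120


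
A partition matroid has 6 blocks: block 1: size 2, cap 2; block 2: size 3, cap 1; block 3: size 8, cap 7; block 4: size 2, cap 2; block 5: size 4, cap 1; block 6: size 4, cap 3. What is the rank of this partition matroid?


Rank of a partition matroid = sum of min(|Si|, ci) for each block.
= min(2,2) + min(3,1) + min(8,7) + min(2,2) + min(4,1) + min(4,3)
= 2 + 1 + 7 + 2 + 1 + 3
= 16.

16


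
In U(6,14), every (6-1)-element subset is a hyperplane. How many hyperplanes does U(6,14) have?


Hyperplanes of U(6,14) are flats of rank 5.
In a uniform matroid, these are exactly the (5)-element subsets.
Count = (14 choose 5) = 2002.

2002


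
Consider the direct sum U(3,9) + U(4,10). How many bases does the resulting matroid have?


Bases of a direct sum M1 + M2: |B| = |B(M1)| * |B(M2)|.
|B(U(3,9))| = C(9,3) = 84.
|B(U(4,10))| = C(10,4) = 210.
Total bases = 84 * 210 = 17640.

17640


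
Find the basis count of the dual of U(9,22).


The dual of U(r,n) is U(n-r, n) = U(13,22).
Bases of U(13,22) are all (13)-element subsets.
|B(M*)| = (22 choose 13) = 497420.

497420


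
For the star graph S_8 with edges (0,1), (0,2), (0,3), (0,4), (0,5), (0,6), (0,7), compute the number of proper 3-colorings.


P(tree, k) = k * (k-1)^(7) for any tree on 8 vertices.
P(3) = 3 * 2^7 = 3 * 128 = 384.

384


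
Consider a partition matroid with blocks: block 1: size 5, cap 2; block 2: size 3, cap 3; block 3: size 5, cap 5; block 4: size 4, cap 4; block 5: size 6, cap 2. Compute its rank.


Rank of a partition matroid = sum of min(|Si|, ci) for each block.
= min(5,2) + min(3,3) + min(5,5) + min(4,4) + min(6,2)
= 2 + 3 + 5 + 4 + 2
= 16.

16


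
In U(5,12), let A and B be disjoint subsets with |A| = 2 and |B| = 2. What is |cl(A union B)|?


|A union B| = 2 + 2 = 4 (disjoint).
In U(5,12), cl(S) = S if |S| < 5, else cl(S) = E.
Since 4 < 5, cl(A union B) = A union B.
|cl(A union B)| = 4.

4


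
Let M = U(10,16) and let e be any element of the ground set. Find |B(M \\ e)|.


Deleting e from U(10,16) gives U(10,15) since n > r.
Bases of U(10,15) = C(15,10) = 3003.

3003


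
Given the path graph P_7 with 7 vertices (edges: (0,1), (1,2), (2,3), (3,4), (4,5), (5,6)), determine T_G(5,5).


A path on 7 vertices is a tree with 6 edges.
T(x,y) = x^(6) for any tree.
T(5,5) = 5^6 = 15625.

15625


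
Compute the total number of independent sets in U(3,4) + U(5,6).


For a direct sum, |I(M1+M2)| = |I(M1)| * |I(M2)|.
|I(U(3,4))| = sum C(4,k) for k=0..3 = 15.
|I(U(5,6))| = sum C(6,k) for k=0..5 = 63.
Total = 15 * 63 = 945.

945


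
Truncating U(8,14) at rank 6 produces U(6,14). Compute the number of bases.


Truncating U(8,14) to rank 6 gives U(6,14).
Bases of U(6,14) are all 6-element subsets of 14 elements.
Number of bases = C(14,6) = 3003.

3003


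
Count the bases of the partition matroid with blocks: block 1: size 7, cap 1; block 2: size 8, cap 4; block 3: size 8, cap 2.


A basis picks exactly ci elements from block i.
Number of bases = product of C(|Si|, ci).
= C(7,1) * C(8,4) * C(8,2)
= 7 * 70 * 28
= 13720.

13720


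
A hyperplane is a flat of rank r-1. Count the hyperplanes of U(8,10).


Hyperplanes of U(8,10) are flats of rank 7.
In a uniform matroid, these are exactly the (7)-element subsets.
Count = (10 choose 7) = 120.

120


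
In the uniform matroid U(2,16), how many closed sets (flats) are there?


Flats of U(2,16): every subset of size < 2 is a flat, plus E itself.
Count = C(16,0) + C(16,1) + 1
     = 1 + 16 + 1
     = 18.

18


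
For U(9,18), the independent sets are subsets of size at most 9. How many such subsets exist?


Independent sets of U(9,18) are all subsets of size <= 9.
Count = C(18,0) + C(18,1) + C(18,2) + C(18,3) + C(18,4) + C(18,5) + C(18,6) + C(18,7) + C(18,8) + C(18,9)
     = 1 + 18 + 153 + 816 + 3060 + 8568 + 18564 + 31824 + 43758 + 48620
     = 155382.

155382


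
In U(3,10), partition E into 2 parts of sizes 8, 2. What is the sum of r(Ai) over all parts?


r(Ai) = min(|Ai|, 3) for each part.
Sum = min(8,3) + min(2,3)
    = 3 + 2
    = 5.

5


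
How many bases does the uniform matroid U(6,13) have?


Bases of U(6,13) are all 6-element subsets of the 13-element ground set.
Number of bases = C(13,6).
C(13,6) = 13! / (6! * 7!) = 1716.

1716


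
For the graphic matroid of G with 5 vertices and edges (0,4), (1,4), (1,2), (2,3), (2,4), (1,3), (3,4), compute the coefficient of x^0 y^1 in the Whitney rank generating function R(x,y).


R(x,y) = sum over A in 2^E of x^(r(E)-r(A)) * y^(|A|-r(A)).
G has 5 vertices, 7 edges. r(E) = 4.
Enumerate all 2^7 = 128 subsets.
Count subsets with r(E)-r(A)=0 and |A|-r(A)=1: 15.

15


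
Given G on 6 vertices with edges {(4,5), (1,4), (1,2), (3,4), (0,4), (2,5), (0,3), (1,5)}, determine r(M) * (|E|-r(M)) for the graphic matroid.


r(M) = |V| - c = 6 - 1 = 5.
nullity = |E| - r(M) = 8 - 5 = 3.
Product = 5 * 3 = 15.

15


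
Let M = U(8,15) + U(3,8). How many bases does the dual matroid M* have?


(M1+M2)* = M1* + M2*.
M1* = U(7,15), bases: C(15,7) = 6435.
M2* = U(5,8), bases: C(8,5) = 56.
|B(M*)| = 6435 * 56 = 360360.

360360


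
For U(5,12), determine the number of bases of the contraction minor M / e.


Contracting e from U(5,12) gives U(4,11).
Bases of U(4,11) = C(11,4) = 11! / (4! * 7!) = 330.

330


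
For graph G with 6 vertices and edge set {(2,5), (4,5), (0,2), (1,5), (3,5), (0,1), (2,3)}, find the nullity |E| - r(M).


Cycle rank (nullity) = |E| - r(M) = |E| - (|V| - c).
|E| = 7, |V| = 6, c = 1.
Nullity = 7 - (6 - 1) = 7 - 5 = 2.

2


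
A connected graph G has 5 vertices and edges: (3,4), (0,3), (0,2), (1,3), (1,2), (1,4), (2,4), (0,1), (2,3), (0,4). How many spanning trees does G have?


By Kirchhoff's matrix tree theorem, the number of spanning trees equals
the determinant of any cofactor of the Laplacian matrix L.
G has 5 vertices and 10 edges.
Computing the (4 x 4) cofactor determinant gives 125.

125


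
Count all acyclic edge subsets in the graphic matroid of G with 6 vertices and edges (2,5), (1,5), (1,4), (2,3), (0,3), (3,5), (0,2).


An independent set in a graphic matroid is an acyclic edge subset.
G has 6 vertices and 7 edges.
Enumerate all 2^7 = 128 subsets, checking for acyclicity.
Total independent sets = 96.

96


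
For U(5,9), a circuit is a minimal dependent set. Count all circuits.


In U(5,9), circuits are the (6)-element subsets.
Any set of 6 elements is dependent, and removing any one element gives
an independent set of size 5, so it is a minimal dependent set.
Number of circuits = (9 choose 6) = 84.

84


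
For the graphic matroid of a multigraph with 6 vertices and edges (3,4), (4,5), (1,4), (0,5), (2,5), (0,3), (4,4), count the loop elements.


In a graphic matroid, a loop is a self-loop edge (u,u) with rank 0.
Examining all 7 edges for self-loops...
Self-loops found: (4,4)
Number of loops = 1.

1


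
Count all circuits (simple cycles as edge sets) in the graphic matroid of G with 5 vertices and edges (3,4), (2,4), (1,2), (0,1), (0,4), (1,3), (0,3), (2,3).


A circuit in a graphic matroid = edge set of a simple cycle.
G has 5 vertices and 8 edges.
Enumerating all minimal edge subsets forming cycles...
Total circuits found: 13.

13


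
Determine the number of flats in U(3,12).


Flats of U(3,12): every subset of size < 3 is a flat, plus E itself.
Count = C(12,0) + C(12,1) + C(12,2) + 1
     = 1 + 12 + 66 + 1
     = 80.

80


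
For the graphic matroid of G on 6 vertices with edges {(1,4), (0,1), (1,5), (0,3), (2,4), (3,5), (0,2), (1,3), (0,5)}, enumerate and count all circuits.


A circuit in a graphic matroid = edge set of a simple cycle.
G has 6 vertices and 9 edges.
Enumerating all minimal edge subsets forming cycles...
Total circuits found: 12.

12


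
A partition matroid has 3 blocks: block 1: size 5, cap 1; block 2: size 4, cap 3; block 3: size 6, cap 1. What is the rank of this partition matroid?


Rank of a partition matroid = sum of min(|Si|, ci) for each block.
= min(5,1) + min(4,3) + min(6,1)
= 1 + 3 + 1
= 5.

5


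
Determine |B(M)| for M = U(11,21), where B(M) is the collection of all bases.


Bases of U(11,21) are all 11-element subsets of the 21-element ground set.
Number of bases = C(21,11).
(21 choose 11) = 352716.

352716


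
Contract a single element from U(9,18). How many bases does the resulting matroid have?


Contracting e from U(9,18) gives U(8,17).
Bases of U(8,17) = C(17,8) = 17! / (8! * 9!) = 24310.

24310


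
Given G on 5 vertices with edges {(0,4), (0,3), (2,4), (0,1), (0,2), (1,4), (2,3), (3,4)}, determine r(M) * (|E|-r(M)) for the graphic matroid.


r(M) = |V| - c = 5 - 1 = 4.
nullity = |E| - r(M) = 8 - 4 = 4.
Product = 4 * 4 = 16.

16


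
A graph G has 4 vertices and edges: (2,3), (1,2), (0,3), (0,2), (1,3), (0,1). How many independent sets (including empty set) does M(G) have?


An independent set in a graphic matroid is an acyclic edge subset.
G has 4 vertices and 6 edges.
Enumerate all 2^6 = 64 subsets, checking for acyclicity.
Total independent sets = 38.

38


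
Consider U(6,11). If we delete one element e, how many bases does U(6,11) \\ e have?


Deleting e from U(6,11) gives U(6,10) since n > r.
Bases of U(6,10) = C(10,6) = 10! / (6! * 4!) = 210.

210


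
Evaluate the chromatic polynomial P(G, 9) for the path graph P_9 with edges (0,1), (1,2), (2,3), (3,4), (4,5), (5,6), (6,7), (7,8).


P(P_9, k) = k * (k-1)^(8).
P(9) = 9 * 8^8 = 9 * 16777216 = 150994944.

150994944


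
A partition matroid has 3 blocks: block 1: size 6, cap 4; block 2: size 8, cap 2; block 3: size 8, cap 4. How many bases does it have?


A basis picks exactly ci elements from block i.
Number of bases = product of C(|Si|, ci).
= C(6,4) * C(8,2) * C(8,4)
= 15 * 28 * 70
= 29400.

29400


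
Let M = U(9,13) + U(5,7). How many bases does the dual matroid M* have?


(M1+M2)* = M1* + M2*.
M1* = U(4,13), bases: C(13,4) = 715.
M2* = U(2,7), bases: C(7,2) = 21.
|B(M*)| = 715 * 21 = 15015.

15015


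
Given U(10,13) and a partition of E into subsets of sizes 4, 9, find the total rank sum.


r(Ai) = min(|Ai|, 10) for each part.
Sum = min(4,10) + min(9,10)
    = 4 + 9
    = 13.

13


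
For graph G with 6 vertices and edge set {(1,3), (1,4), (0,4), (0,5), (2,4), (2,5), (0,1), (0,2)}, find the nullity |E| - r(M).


Cycle rank (nullity) = |E| - r(M) = |E| - (|V| - c).
|E| = 8, |V| = 6, c = 1.
Nullity = 8 - (6 - 1) = 8 - 5 = 3.

3


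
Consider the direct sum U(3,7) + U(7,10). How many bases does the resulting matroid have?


Bases of a direct sum M1 + M2: |B| = |B(M1)| * |B(M2)|.
|B(U(3,7))| = C(7,3) = 35.
|B(U(7,10))| = C(10,7) = 120.
Total bases = 35 * 120 = 4200.

4200


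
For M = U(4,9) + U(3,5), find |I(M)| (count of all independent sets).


For a direct sum, |I(M1+M2)| = |I(M1)| * |I(M2)|.
|I(U(4,9))| = sum C(9,k) for k=0..4 = 256.
|I(U(3,5))| = sum C(5,k) for k=0..3 = 26.
Total = 256 * 26 = 6656.

6656


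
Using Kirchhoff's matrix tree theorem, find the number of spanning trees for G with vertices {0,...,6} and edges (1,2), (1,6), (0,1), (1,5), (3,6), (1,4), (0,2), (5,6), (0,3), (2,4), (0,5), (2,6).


By Kirchhoff's matrix tree theorem, the number of spanning trees equals
the determinant of any cofactor of the Laplacian matrix L.
G has 7 vertices and 12 edges.
Computing the (6 x 6) cofactor determinant gives 296.

296


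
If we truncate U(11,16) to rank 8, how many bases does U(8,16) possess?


Truncating U(11,16) to rank 8 gives U(8,16).
Bases of U(8,16) are all 8-element subsets of 16 elements.
Number of bases = C(16,8) = 16! / (8! * 8!) = 12870.

12870


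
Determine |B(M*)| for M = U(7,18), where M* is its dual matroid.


The dual of U(r,n) is U(n-r, n) = U(11,18).
Bases of U(11,18) are all (11)-element subsets.
|B(M*)| = C(18,11) = 18! / (11! * 7!) = 31824.

31824


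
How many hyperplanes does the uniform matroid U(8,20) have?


Hyperplanes of U(8,20) are flats of rank 7.
In a uniform matroid, these are exactly the (7)-element subsets.
Count = C(20,7) = 20! / (7! * 13!) = 77520.

77520


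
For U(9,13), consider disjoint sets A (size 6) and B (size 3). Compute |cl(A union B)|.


|A union B| = 6 + 3 = 9 (disjoint).
In U(9,13), cl(S) = S if |S| < 9, else cl(S) = E.
Since 9 >= 9, cl(A union B) = E.
|cl(A union B)| = 13.

13


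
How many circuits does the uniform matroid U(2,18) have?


In U(2,18), circuits are the (3)-element subsets.
Any set of 3 elements is dependent, and removing any one element gives
an independent set of size 2, so it is a minimal dependent set.
Number of circuits = C(18,3) = 18! / (3! * 15!) = 816.

816


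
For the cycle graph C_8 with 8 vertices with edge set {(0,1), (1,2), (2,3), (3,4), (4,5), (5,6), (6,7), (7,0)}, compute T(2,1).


T(C_8; x,y) = x + x^2 + ... + x^(7) + y.
T(2,1) = 2^1 + 2^2 + 2^3 + 2^4 + 2^5 + 2^6 + 2^7 + 1
= 2 + 4 + 8 + 16 + 32 + 64 + 128 + 1
= 255.

255


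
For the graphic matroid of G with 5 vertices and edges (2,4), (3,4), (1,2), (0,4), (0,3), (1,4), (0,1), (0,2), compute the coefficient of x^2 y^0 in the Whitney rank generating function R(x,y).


R(x,y) = sum over A in 2^E of x^(r(E)-r(A)) * y^(|A|-r(A)).
G has 5 vertices, 8 edges. r(E) = 4.
Enumerate all 2^8 = 256 subsets.
Count subsets with r(E)-r(A)=2 and |A|-r(A)=0: 28.

28


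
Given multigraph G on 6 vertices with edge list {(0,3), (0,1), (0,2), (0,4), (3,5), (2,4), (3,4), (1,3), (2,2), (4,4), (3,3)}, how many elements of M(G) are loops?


In a graphic matroid, a loop is a self-loop edge (u,u) with rank 0.
Examining all 11 edges for self-loops...
Self-loops found: (2,2), (4,4), (3,3)
Number of loops = 3.

3


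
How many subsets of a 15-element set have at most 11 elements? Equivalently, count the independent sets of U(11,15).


Independent sets of U(11,15) are all subsets of size <= 11.
Count = C(15,0) + C(15,1) + C(15,2) + C(15,3) + C(15,4) + C(15,5) + C(15,6) + C(15,7) + C(15,8) + C(15,9) + C(15,10) + C(15,11)
     = 1 + 15 + 105 + 455 + 1365 + 3003 + 5005 + 6435 + 6435 + 5005 + 3003 + 1365
     = 32192.

32192


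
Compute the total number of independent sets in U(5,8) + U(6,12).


For a direct sum, |I(M1+M2)| = |I(M1)| * |I(M2)|.
|I(U(5,8))| = sum C(8,k) for k=0..5 = 219.
|I(U(6,12))| = sum C(12,k) for k=0..6 = 2510.
Total = 219 * 2510 = 549690.

549690


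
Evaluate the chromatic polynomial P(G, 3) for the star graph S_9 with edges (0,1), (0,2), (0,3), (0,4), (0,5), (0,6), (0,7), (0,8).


P(tree, k) = k * (k-1)^(8) for any tree on 9 vertices.
P(3) = 3 * 2^8 = 3 * 256 = 768.

768


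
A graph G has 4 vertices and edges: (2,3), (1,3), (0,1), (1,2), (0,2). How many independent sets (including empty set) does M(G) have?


An independent set in a graphic matroid is an acyclic edge subset.
G has 4 vertices and 5 edges.
Enumerate all 2^5 = 32 subsets, checking for acyclicity.
Total independent sets = 24.

24


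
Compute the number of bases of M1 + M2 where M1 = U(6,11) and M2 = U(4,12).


Bases of a direct sum M1 + M2: |B| = |B(M1)| * |B(M2)|.
|B(U(6,11))| = C(11,6) = 462.
|B(U(4,12))| = C(12,4) = 495.
Total bases = 462 * 495 = 228690.

228690


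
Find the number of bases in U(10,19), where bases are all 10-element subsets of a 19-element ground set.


Bases of U(10,19) are all 10-element subsets of the 19-element ground set.
Number of bases = C(19,10).
(19 choose 10) = 92378.

92378


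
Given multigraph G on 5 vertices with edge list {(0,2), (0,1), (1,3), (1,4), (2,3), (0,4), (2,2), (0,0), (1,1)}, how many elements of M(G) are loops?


In a graphic matroid, a loop is a self-loop edge (u,u) with rank 0.
Examining all 9 edges for self-loops...
Self-loops found: (2,2), (0,0), (1,1)
Number of loops = 3.

3


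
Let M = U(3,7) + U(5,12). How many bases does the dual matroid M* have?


(M1+M2)* = M1* + M2*.
M1* = U(4,7), bases: C(7,4) = 35.
M2* = U(7,12), bases: C(12,7) = 792.
|B(M*)| = 35 * 792 = 27720.

27720


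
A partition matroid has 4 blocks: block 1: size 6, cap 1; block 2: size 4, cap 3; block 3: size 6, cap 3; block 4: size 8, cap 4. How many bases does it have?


A basis picks exactly ci elements from block i.
Number of bases = product of C(|Si|, ci).
= C(6,1) * C(4,3) * C(6,3) * C(8,4)
= 6 * 4 * 20 * 70
= 33600.

33600


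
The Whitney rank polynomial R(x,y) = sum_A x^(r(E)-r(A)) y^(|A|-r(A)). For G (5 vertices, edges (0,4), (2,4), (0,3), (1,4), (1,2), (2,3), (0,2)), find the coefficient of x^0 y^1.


R(x,y) = sum over A in 2^E of x^(r(E)-r(A)) * y^(|A|-r(A)).
G has 5 vertices, 7 edges. r(E) = 4.
Enumerate all 2^7 = 128 subsets.
Count subsets with r(E)-r(A)=0 and |A|-r(A)=1: 19.

19


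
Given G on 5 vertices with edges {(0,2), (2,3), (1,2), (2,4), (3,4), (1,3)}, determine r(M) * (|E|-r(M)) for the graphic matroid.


r(M) = |V| - c = 5 - 1 = 4.
nullity = |E| - r(M) = 6 - 4 = 2.
Product = 4 * 2 = 8.

8


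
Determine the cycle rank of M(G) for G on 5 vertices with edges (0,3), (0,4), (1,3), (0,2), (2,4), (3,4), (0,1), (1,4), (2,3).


Cycle rank (nullity) = |E| - r(M) = |E| - (|V| - c).
|E| = 9, |V| = 5, c = 1.
Nullity = 9 - (5 - 1) = 9 - 4 = 5.

5


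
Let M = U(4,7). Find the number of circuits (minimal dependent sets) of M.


In U(4,7), circuits are the (5)-element subsets.
Any set of 5 elements is dependent, and removing any one element gives
an independent set of size 4, so it is a minimal dependent set.
Number of circuits = C(7,5) = 21.

21


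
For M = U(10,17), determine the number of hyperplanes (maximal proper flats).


Hyperplanes of U(10,17) are flats of rank 9.
In a uniform matroid, these are exactly the (9)-element subsets.
Count = C(17,9) = 24310.

24310


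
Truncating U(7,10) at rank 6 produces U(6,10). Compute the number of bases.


Truncating U(7,10) to rank 6 gives U(6,10).
Bases of U(6,10) are all 6-element subsets of 10 elements.
Number of bases = C(10,6) = 210.

210


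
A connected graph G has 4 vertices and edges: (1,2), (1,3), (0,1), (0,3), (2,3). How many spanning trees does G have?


By Kirchhoff's matrix tree theorem, the number of spanning trees equals
the determinant of any cofactor of the Laplacian matrix L.
G has 4 vertices and 5 edges.
Computing the (3 x 3) cofactor determinant gives 8.

8


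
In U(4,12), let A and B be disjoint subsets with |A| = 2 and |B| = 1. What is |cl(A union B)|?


|A union B| = 2 + 1 = 3 (disjoint).
In U(4,12), cl(S) = S if |S| < 4, else cl(S) = E.
Since 3 < 4, cl(A union B) = A union B.
|cl(A union B)| = 3.

3


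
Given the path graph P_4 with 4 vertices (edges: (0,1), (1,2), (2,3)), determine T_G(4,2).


A path on 4 vertices is a tree with 3 edges.
T(x,y) = x^(3) for any tree.
T(4,2) = 4^3 = 64.

64


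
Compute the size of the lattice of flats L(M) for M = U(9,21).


Flats of U(9,21): every subset of size < 9 is a flat, plus E itself.
Count = (21 choose 0) + (21 choose 1) + (21 choose 2) + (21 choose 3) + (21 choose 4) + (21 choose 5) + (21 choose 6) + (21 choose 7) + (21 choose 8) + 1
     = 1 + 21 + 210 + 1330 + 5985 + 20349 + 54264 + 116280 + 203490 + 1
     = 401931.

401931


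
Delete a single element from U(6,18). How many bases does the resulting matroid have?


Deleting e from U(6,18) gives U(6,17) since n > r.
Bases of U(6,17) = C(17,6) = 12376.

12376


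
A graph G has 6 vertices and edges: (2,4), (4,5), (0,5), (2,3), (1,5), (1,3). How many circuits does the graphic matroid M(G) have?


A circuit in a graphic matroid = edge set of a simple cycle.
G has 6 vertices and 6 edges.
Enumerating all minimal edge subsets forming cycles...
Total circuits found: 1.

1
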